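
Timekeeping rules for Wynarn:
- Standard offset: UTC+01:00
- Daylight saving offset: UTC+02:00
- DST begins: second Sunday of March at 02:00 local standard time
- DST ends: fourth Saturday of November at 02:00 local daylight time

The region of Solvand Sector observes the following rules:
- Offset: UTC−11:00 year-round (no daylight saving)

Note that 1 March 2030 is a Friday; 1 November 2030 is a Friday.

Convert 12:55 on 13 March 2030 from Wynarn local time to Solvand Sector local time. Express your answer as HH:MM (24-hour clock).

23:55

1 March 2030 is a Friday, so the first Sunday is March 3 and the second is March 10.
1 November 2030 is a Friday, so the first Saturday is November 2 and the fourth is November 23.
Daylight saving runs 10 March – 23 November; 13 March 2030 is inside that window, so Wynarn is at UTC+02:00.
12:55 Wynarn − 2h = 10:55 UTC.
Solvand Sector has no daylight saving, so its offset is UTC−11:00 year-round.
10:55 UTC − 11h = 23:55 Solvand Sector (rolling into the previous day, 12 March 2030).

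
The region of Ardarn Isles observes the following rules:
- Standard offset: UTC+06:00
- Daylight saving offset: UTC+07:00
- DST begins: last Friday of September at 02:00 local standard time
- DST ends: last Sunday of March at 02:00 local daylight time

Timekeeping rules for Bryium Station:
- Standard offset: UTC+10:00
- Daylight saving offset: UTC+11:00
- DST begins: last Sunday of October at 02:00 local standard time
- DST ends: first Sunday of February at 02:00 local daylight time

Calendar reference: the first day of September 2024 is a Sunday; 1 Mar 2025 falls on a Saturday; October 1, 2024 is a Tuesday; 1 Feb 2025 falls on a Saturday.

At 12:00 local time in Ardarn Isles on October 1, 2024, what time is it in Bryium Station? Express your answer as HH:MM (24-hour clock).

15:00

1 September 2024 is a Sunday, so Fridays fall on 6, 13, 20, 27; the last is September 27.
1 March 2025 is a Saturday, so Sundays fall on 2, 9, 16, 23, 30; the last is March 30.
October 1, 2024 lies within the daylight-saving period (27 September 2024 – 30 March 2025), so Ardarn Isles is on daylight time, UTC+07:00.
12:00 Ardarn Isles − 7h = 05:00 UTC.
1 October 2024 is a Tuesday, so Sundays fall on 6, 13, 20, 27; the last is October 27.
1 February 2025 is a Saturday, so the first Sunday is February 2.
At the standard offset (UTC+10:00), 05:00 UTC + 10h = 15:00 Bryium Station standard time.
The standard-time date in Bryium Station, October 1, 2024, does not fall between 27 October 2024 and 2 February 2025, so daylight saving is not in effect and Bryium Station is at UTC+10:00.
05:00 UTC + 10h = 15:00 Bryium Station.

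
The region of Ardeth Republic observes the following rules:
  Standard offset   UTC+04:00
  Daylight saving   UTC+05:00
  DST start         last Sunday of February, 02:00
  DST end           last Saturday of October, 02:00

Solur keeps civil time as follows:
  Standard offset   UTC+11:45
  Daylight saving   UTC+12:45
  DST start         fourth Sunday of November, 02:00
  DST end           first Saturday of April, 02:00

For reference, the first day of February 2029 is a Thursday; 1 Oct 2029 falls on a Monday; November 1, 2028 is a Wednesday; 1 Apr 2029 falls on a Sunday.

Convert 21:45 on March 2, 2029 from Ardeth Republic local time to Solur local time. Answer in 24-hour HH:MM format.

05:30

1 February 2029 is a Thursday, so Sundays fall on 4, 11, 18, 25; the last is February 25.
1 October 2029 is a Monday, so Saturdays fall on 6, 13, 20, 27; the last is October 27.
Daylight saving runs 25 February – 27 October; March 2, 2029 is inside that window, so Ardeth Republic is at UTC+05:00.
21:45 Ardeth Republic − 5h = 16:45 UTC.
1 November 2028 is a Wednesday, so the first Sunday is November 5 and the fourth is November 26.
1 April 2029 is a Sunday, so the first Saturday is April 7.
At the standard offset (UTC+11:45), 16:45 UTC + 11h45m = 04:30 Solur standard time (rolling into the next day, 3 March 2029).
The standard-time date in Solur, March 3, 2029, lies within the daylight-saving period (26 November 2028 – 7 April 2029), so Solur is on daylight time, UTC+12:45.
16:45 UTC + 12h45m = 05:30 Solur (rolling into the next day, 3 March 2029).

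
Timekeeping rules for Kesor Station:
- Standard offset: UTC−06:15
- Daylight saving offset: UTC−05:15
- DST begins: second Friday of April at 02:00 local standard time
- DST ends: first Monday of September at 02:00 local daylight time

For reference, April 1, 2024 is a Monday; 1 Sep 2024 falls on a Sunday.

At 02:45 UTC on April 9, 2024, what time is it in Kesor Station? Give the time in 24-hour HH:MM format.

20:30

1 April 2024 is a Monday, so the first Friday is April 5 and the second is April 12.
1 September 2024 is a Sunday, so the first Monday is September 2.
At the standard offset (UTC−06:15), 02:45 UTC − 6h15m = 20:30 Kesor Station standard time (rolling into the previous day, 8 April 2024).
The standard-time date in Kesor Station, April 8, 2024, is outside the daylight-saving period (12 April – 2 September), so Kesor Station is on standard time, UTC−06:15.
02:45 UTC − 6h15m = 20:30 local (rolling into the previous day, 8 April 2024).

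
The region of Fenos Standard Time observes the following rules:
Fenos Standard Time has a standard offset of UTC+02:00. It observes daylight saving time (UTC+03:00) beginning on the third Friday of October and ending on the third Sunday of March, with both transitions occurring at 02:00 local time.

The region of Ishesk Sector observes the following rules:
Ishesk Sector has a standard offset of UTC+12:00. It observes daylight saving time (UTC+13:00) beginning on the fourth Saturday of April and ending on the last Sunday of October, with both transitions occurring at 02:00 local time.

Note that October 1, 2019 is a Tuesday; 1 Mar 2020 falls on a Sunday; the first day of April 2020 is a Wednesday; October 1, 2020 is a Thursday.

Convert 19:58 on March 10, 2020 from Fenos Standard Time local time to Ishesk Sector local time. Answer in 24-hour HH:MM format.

1 October 2019 is a Tuesday, so the first Friday is October 4 and the third is October 18.
1 March 2020 is a Sunday, so the first Sunday is March 1 and the third is March 15.
March 10, 2020 falls between 18 October 2019 and 15 March 2020, so daylight saving is in effect and Fenos Standard Time is at UTC+03:00.
19:58 Fenos Standard Time − 3h = 16:58 UTC.
1 April 2020 is a Wednesday, so the first Saturday is April 4 and the fourth is April 25.
1 October 2020 is a Thursday, so Sundays fall on 4, 11, 18, 25; the last is October 25.
At the standard offset (UTC+12:00), 16:58 UTC + 12h = 04:58 Ishesk Sector standard time (rolling into the next day, 11 March 2020).
Daylight saving runs 25 April – 25 October; the standard-time date in Ishesk Sector, March 11, 2020, is outside that window, so Ishesk Sector is on standard time at UTC+12:00.
16:58 UTC + 12h = 04:58 Ishesk Sector (rolling into the next day, 11 March 2020).

04:58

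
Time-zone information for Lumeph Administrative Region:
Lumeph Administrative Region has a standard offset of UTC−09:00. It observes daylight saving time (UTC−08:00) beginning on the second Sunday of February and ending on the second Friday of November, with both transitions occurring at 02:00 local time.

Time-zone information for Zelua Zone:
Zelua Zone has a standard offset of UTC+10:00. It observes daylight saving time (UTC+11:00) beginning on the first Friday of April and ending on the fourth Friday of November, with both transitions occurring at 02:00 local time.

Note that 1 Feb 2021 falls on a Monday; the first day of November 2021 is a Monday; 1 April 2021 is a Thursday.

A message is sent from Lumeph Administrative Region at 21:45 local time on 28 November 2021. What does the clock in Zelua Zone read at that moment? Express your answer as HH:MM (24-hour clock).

16:45

1 February 2021 is a Monday, so the first Sunday is February 7 and the second is February 14.
1 November 2021 is a Monday, so the first Friday is November 5 and the second is November 12.
28 November 2021 is outside the daylight-saving period (14 February – 12 November), so Lumeph Administrative Region is on standard time, UTC−09:00.
21:45 Lumeph Administrative Region + 9h = 06:45 UTC (rolling into the next day, 29 November 2021).
1 April 2021 is a Thursday, so the first Friday is April 2.
1 November 2021 is a Monday, so the first Friday is November 5 and the fourth is November 26.
At the standard offset (UTC+10:00), 06:45 UTC + 10h = 16:45 Zelua Zone standard time.
Daylight saving runs 2 April – 26 November; the standard-time date in Zelua Zone, 29 November 2021, is outside that window, so Zelua Zone is on standard time at UTC+10:00.
06:45 UTC + 10h = 16:45 Zelua Zone.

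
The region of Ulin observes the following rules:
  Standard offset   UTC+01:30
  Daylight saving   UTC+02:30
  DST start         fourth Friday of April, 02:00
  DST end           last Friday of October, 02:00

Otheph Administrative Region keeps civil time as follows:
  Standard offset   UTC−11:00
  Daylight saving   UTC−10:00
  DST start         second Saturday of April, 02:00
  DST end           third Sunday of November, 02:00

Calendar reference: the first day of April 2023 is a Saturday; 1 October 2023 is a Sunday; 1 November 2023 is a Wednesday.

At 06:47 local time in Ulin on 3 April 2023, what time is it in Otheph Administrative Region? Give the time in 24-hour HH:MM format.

1 April 2023 is a Saturday, so the first Friday is April 7 and the fourth is April 28.
1 October 2023 is a Sunday, so Fridays fall on 6, 13, 20, 27; the last is October 27.
3 April 2023 does not fall between 28 April and 27 October, so daylight saving is not in effect and Ulin is at UTC+01:30.
06:47 Ulin − 1h30m = 05:17 UTC.
1 April 2023 is a Saturday, so the first Saturday is April 1 and the second is April 8.
1 November 2023 is a Wednesday, so the first Sunday is November 5 and the third is November 19.
At the standard offset (UTC−11:00), 05:17 UTC − 11h = 18:17 Otheph Administrative Region standard time (rolling into the previous day, 2 April 2023).
Daylight saving runs 8 April – 19 November; the standard-time date in Otheph Administrative Region, 2 April 2023, is outside that window, so Otheph Administrative Region is on standard time at UTC−11:00.
05:17 UTC − 11h = 18:17 Otheph Administrative Region (rolling into the previous day, 2 April 2023).

18:17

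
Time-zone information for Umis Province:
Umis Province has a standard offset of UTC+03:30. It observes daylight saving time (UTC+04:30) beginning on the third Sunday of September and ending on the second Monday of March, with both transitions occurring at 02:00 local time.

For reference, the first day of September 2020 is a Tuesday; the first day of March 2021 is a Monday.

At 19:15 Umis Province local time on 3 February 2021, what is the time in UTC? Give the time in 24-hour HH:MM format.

1 September 2020 is a Tuesday, so the first Sunday is September 6 and the third is September 20.
1 March 2021 is a Monday, so the first Monday is March 1 and the second is March 8.
Daylight saving runs 20 September 2020 – 8 March 2021; 3 February 2021 is inside that window, so Umis Province is at UTC+04:30.
19:15 local − 4h30m = 14:45 UTC.

14:45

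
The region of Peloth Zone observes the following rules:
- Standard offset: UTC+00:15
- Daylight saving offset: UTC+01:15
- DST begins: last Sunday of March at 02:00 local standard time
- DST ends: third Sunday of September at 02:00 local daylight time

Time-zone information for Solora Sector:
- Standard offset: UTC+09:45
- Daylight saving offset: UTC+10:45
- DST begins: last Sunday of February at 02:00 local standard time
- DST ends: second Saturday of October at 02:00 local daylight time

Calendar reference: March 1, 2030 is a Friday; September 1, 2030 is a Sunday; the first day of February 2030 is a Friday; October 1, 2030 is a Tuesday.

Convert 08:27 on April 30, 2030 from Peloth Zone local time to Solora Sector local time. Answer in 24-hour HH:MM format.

1 March 2030 is a Friday, so Sundays fall on 3, 10, 17, 24, 31; the last is March 31.
1 September 2030 is a Sunday, so the first Sunday is September 1 and the third is September 15.
April 30, 2030 lies within the daylight-saving period (31 March – 15 September), so Peloth Zone is on daylight time, UTC+01:15.
08:27 Peloth Zone − 1h15m = 07:12 UTC.
1 February 2030 is a Friday, so Sundays fall on 3, 10, 17, 24; the last is February 24.
1 October 2030 is a Tuesday, so the first Saturday is October 5 and the second is October 12.
At the standard offset (UTC+09:45), 07:12 UTC + 9h45m = 16:57 Solora Sector standard time.
Daylight saving runs 24 February – 12 October; the standard-time date in Solora Sector, April 30, 2030, is inside that window, so Solora Sector is at UTC+10:45.
07:12 UTC + 10h45m = 17:57 Solora Sector.

17:57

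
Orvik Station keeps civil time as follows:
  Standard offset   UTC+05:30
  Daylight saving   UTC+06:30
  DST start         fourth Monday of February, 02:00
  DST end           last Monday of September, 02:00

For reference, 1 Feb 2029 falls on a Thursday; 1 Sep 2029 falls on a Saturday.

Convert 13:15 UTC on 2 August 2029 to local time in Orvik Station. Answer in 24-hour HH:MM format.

1 February 2029 is a Thursday, so the first Monday is February 5 and the fourth is February 26.
1 September 2029 is a Saturday, so Mondays fall on 3, 10, 17, 24; the last is September 24.
At the standard offset (UTC+05:30), 13:15 UTC + 5h30m = 18:45 Orvik Station standard time.
Daylight saving runs 26 February – 24 September; the standard-time date in Orvik Station, 2 August 2029, is inside that window, so Orvik Station is at UTC+06:30.
13:15 UTC + 6h30m = 19:45 local.

19:45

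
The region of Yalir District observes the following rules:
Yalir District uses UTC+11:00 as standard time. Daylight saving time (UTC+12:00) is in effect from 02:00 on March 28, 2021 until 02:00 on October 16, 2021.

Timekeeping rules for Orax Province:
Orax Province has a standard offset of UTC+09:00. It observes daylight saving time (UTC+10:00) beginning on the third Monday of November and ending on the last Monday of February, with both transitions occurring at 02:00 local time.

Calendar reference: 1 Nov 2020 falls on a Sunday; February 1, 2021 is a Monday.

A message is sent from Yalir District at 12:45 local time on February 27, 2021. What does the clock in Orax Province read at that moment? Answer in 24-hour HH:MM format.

10:45

February 27, 2021 does not fall between 28 March and 16 October, so daylight saving is not in effect and Yalir District is at UTC+11:00.
12:45 Yalir District − 11h = 01:45 UTC.
1 November 2020 is a Sunday, so the first Monday is November 2 and the third is November 16.
1 February 2021 is a Monday, so Mondays fall on 1, 8, 15, 22; the last is February 22.
At the standard offset (UTC+09:00), 01:45 UTC + 9h = 10:45 Orax Province standard time.
Daylight saving runs 16 November 2020 – 22 February 2021; the standard-time date in Orax Province, February 27, 2021, is outside that window, so Orax Province is on standard time at UTC+09:00.
01:45 UTC + 9h = 10:45 Orax Province.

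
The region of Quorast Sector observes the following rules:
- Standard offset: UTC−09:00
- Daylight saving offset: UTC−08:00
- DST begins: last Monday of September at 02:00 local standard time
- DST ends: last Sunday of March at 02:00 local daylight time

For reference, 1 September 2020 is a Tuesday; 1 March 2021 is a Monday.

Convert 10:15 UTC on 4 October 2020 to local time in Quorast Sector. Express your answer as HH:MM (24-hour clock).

02:15

1 September 2020 is a Tuesday, so Mondays fall on 7, 14, 21, 28; the last is September 28.
1 March 2021 is a Monday, so Sundays fall on 7, 14, 21, 28; the last is March 28.
At the standard offset (UTC−09:00), 10:15 UTC − 9h = 01:15 Quorast Sector standard time.
The standard-time date in Quorast Sector, 4 October 2020, falls between 28 September 2020 and 28 March 2021, so daylight saving is in effect and Quorast Sector is at UTC−08:00.
10:15 UTC − 8h = 02:15 local.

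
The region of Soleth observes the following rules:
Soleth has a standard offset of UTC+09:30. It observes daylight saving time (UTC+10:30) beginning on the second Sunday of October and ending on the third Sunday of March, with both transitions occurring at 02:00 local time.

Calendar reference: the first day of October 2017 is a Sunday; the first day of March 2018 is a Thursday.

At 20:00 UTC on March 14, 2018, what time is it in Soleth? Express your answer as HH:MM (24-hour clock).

1 October 2017 is a Sunday, so the first Sunday is October 1 and the second is October 8.
1 March 2018 is a Thursday, so the first Sunday is March 4 and the third is March 18.
At the standard offset (UTC+09:30), 20:00 UTC + 9h30m = 05:30 Soleth standard time (rolling into the next day, 15 March 2018).
The standard-time date in Soleth, March 15, 2018, lies within the daylight-saving period (8 October 2017 – 18 March 2018), so Soleth is on daylight time, UTC+10:30.
20:00 UTC + 10h30m = 06:30 local (rolling into the next day, 15 March 2018).

06:30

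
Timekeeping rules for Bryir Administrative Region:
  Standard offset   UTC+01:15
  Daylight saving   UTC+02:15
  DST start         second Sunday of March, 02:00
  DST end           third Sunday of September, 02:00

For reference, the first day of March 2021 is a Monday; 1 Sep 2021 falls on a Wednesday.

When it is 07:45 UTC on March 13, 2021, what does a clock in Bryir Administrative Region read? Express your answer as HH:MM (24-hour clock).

1 March 2021 is a Monday, so the first Sunday is March 7 and the second is March 14.
1 September 2021 is a Wednesday, so the first Sunday is September 5 and the third is September 19.
At the standard offset (UTC+01:15), 07:45 UTC + 1h15m = 09:00 Bryir Administrative Region standard time.
The standard-time date in Bryir Administrative Region, March 13, 2021, does not fall between 14 March and 19 September, so daylight saving is not in effect and Bryir Administrative Region is at UTC+01:15.
07:45 UTC + 1h15m = 09:00 local.

09:00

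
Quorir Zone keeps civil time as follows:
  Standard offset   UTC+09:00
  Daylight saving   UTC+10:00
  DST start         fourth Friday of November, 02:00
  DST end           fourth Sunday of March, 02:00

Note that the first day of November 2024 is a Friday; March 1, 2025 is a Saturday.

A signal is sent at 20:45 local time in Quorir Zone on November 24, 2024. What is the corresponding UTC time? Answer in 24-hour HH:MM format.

1 November 2024 is a Friday, so the first Friday is November 1 and the fourth is November 22.
1 March 2025 is a Saturday, so the first Sunday is March 2 and the fourth is March 23.
November 24, 2024 falls between 22 November 2024 and 23 March 2025, so daylight saving is in effect and Quorir Zone is at UTC+10:00.
20:45 local − 10h = 10:45 UTC.

10:45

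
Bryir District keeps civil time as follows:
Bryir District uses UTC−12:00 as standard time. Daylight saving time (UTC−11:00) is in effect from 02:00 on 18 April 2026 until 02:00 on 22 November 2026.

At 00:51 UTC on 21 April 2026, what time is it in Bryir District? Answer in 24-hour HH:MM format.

At the standard offset (UTC−12:00), 00:51 UTC − 12h = 12:51 Bryir District standard time (rolling into the previous day, 20 April 2026).
The standard-time date in Bryir District, 20 April 2026, lies within the daylight-saving period (18 April – 22 November), so Bryir District is on daylight time, UTC−11:00.
00:51 UTC − 11h = 13:51 local (rolling into the previous day, 20 April 2026).

13:51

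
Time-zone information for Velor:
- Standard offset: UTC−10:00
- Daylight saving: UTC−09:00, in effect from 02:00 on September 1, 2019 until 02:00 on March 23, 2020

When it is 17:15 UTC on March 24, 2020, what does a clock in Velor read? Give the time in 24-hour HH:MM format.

07:15

At the standard offset (UTC−10:00), 17:15 UTC − 10h = 07:15 Velor standard time.
The standard-time date in Velor, March 24, 2020, does not fall between 1 September 2019 and 23 March 2020, so daylight saving is not in effect and Velor is at UTC−10:00.
17:15 UTC − 10h = 07:15 local.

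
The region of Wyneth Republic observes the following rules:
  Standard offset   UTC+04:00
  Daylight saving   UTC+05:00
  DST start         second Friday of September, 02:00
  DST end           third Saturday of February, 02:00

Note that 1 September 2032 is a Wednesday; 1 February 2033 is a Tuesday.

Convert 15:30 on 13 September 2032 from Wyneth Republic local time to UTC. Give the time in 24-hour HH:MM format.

1 September 2032 is a Wednesday, so the first Friday is September 3 and the second is September 10.
1 February 2033 is a Tuesday, so the first Saturday is February 5 and the third is February 19.
13 September 2032 lies within the daylight-saving period (10 September 2032 – 19 February 2033), so Wyneth Republic is on daylight time, UTC+05:00.
15:30 local − 5h = 10:30 UTC.

10:30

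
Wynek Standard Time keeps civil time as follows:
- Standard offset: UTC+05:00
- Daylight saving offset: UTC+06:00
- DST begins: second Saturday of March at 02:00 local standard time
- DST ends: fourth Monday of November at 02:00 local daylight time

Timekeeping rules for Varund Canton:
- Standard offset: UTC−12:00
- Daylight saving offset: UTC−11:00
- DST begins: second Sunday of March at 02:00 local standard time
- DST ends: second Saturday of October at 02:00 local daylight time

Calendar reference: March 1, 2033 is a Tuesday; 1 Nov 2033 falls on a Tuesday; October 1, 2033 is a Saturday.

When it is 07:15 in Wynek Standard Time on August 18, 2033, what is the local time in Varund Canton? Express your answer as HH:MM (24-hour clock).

14:15

1 March 2033 is a Tuesday, so the first Saturday is March 5 and the second is March 12.
1 November 2033 is a Tuesday, so the first Monday is November 7 and the fourth is November 28.
August 18, 2033 falls between 12 March and 28 November, so daylight saving is in effect and Wynek Standard Time is at UTC+06:00.
07:15 Wynek Standard Time − 6h = 01:15 UTC.
1 March 2033 is a Tuesday, so the first Sunday is March 6 and the second is March 13.
1 October 2033 is a Saturday, so the first Saturday is October 1 and the second is October 8.
At the standard offset (UTC−12:00), 01:15 UTC − 12h = 13:15 Varund Canton standard time (rolling into the previous day, 17 August 2033).
The standard-time date in Varund Canton, August 17, 2033, lies within the daylight-saving period (13 March – 8 October), so Varund Canton is on daylight time, UTC−11:00.
01:15 UTC − 11h = 14:15 Varund Canton (rolling into the previous day, 17 August 2033).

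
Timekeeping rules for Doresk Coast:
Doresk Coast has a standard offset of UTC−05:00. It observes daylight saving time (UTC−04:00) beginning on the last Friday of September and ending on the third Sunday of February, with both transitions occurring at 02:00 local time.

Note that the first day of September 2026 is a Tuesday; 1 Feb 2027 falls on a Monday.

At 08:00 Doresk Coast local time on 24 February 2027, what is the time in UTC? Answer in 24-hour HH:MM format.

13:00

1 September 2026 is a Tuesday, so Fridays fall on 4, 11, 18, 25; the last is September 25.
1 February 2027 is a Monday, so the first Sunday is February 7 and the third is February 21.
Daylight saving runs 25 September 2026 – 21 February 2027; 24 February 2027 is outside that window, so Doresk Coast is on standard time at UTC−05:00.
08:00 local + 5h = 13:00 UTC.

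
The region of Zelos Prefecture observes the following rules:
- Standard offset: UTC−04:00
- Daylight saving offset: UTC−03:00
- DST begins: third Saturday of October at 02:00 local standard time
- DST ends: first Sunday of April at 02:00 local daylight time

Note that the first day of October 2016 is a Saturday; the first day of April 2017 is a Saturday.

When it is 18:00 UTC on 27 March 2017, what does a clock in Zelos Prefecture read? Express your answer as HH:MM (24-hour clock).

1 October 2016 is a Saturday, so the first Saturday is October 1 and the third is October 15.
1 April 2017 is a Saturday, so the first Sunday is April 2.
At the standard offset (UTC−04:00), 18:00 UTC − 4h = 14:00 Zelos Prefecture standard time.
The standard-time date in Zelos Prefecture, 27 March 2017, falls between 15 October 2016 and 2 April 2017, so daylight saving is in effect and Zelos Prefecture is at UTC−03:00.
18:00 UTC − 3h = 15:00 local.

15:00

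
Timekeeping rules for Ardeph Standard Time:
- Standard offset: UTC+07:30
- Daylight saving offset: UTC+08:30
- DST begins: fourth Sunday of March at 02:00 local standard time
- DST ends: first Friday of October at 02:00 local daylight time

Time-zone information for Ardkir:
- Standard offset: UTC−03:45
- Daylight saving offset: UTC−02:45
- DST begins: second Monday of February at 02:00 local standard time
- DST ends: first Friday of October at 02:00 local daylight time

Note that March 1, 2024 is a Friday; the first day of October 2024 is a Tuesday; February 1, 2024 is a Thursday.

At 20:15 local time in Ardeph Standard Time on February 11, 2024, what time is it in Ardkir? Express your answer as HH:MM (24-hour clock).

09:00

1 March 2024 is a Friday, so the first Sunday is March 3 and the fourth is March 24.
1 October 2024 is a Tuesday, so the first Friday is October 4.
February 11, 2024 is outside the daylight-saving period (24 March – 4 October), so Ardeph Standard Time is on standard time, UTC+07:30.
20:15 Ardeph Standard Time − 7h30m = 12:45 UTC.
1 February 2024 is a Thursday, so the first Monday is February 5 and the second is February 12.
1 October 2024 is a Tuesday, so the first Friday is October 4.
At the standard offset (UTC−03:45), 12:45 UTC − 3h45m = 09:00 Ardkir standard time.
The standard-time date in Ardkir, February 11, 2024, does not fall between 12 February and 4 October, so daylight saving is not in effect and Ardkir is at UTC−03:45.
12:45 UTC − 3h45m = 09:00 Ardkir.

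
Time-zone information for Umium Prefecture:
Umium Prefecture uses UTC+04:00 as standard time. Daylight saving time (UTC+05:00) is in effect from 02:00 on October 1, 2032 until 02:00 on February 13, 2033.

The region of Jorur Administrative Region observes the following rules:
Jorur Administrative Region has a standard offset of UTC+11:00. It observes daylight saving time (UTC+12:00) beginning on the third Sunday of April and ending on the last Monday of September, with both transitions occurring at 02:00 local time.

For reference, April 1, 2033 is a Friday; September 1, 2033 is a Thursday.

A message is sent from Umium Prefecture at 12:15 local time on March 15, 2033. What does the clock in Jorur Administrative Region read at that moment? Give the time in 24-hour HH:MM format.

Daylight saving runs 1 October 2032 – 13 February 2033; March 15, 2033 is outside that window, so Umium Prefecture is on standard time at UTC+04:00.
12:15 Umium Prefecture − 4h = 08:15 UTC.
1 April 2033 is a Friday, so the first Sunday is April 3 and the third is April 17.
1 September 2033 is a Thursday, so Mondays fall on 5, 12, 19, 26; the last is September 26.
At the standard offset (UTC+11:00), 08:15 UTC + 11h = 19:15 Jorur Administrative Region standard time.
The standard-time date in Jorur Administrative Region, March 15, 2033, does not fall between 17 April and 26 September, so daylight saving is not in effect and Jorur Administrative Region is at UTC+11:00.
08:15 UTC + 11h = 19:15 Jorur Administrative Region.

19:15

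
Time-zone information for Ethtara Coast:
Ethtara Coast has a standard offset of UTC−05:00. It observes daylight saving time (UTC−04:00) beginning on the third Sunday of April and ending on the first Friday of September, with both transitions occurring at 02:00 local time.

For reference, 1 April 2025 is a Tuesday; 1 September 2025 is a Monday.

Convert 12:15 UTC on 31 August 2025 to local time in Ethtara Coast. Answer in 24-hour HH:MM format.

1 April 2025 is a Tuesday, so the first Sunday is April 6 and the third is April 20.
1 September 2025 is a Monday, so the first Friday is September 5.
At the standard offset (UTC−05:00), 12:15 UTC − 5h = 07:15 Ethtara Coast standard time.
Daylight saving runs 20 April – 5 September; the standard-time date in Ethtara Coast, 31 August 2025, is inside that window, so Ethtara Coast is at UTC−04:00.
12:15 UTC − 4h = 08:15 local.

08:15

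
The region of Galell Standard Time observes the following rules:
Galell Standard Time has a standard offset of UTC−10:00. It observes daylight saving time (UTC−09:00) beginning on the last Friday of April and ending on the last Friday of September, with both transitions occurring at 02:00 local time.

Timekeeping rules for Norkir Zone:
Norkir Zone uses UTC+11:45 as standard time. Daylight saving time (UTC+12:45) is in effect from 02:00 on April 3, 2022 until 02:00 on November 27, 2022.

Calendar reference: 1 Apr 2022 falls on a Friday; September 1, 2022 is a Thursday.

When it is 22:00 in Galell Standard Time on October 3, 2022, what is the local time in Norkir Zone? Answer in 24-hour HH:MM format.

1 April 2022 is a Friday, so Fridays fall on 1, 8, 15, 22, 29; the last is April 29.
1 September 2022 is a Thursday, so Fridays fall on 2, 9, 16, 23, 30; the last is September 30.
October 3, 2022 does not fall between 29 April and 30 September, so daylight saving is not in effect and Galell Standard Time is at UTC−10:00.
22:00 Galell Standard Time + 10h = 08:00 UTC (rolling into the next day, 4 October 2022).
At the standard offset (UTC+11:45), 08:00 UTC + 11h45m = 19:45 Norkir Zone standard time.
Daylight saving runs 3 April – 27 November; the standard-time date in Norkir Zone, October 4, 2022, is inside that window, so Norkir Zone is at UTC+12:45.
08:00 UTC + 12h45m = 20:45 Norkir Zone.

20:45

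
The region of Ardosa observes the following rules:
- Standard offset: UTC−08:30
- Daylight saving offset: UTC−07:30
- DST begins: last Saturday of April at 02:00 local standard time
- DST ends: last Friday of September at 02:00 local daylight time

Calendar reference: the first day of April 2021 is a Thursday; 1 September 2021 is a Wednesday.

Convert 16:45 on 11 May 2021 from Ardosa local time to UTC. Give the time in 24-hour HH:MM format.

00:15

1 April 2021 is a Thursday, so Saturdays fall on 3, 10, 17, 24; the last is April 24.
1 September 2021 is a Wednesday, so Fridays fall on 3, 10, 17, 24; the last is September 24.
Daylight saving runs 24 April – 24 September; 11 May 2021 is inside that window, so Ardosa is at UTC−07:30.
16:45 local + 7h30m = 00:15 UTC (rolling into the next day, 12 May 2021).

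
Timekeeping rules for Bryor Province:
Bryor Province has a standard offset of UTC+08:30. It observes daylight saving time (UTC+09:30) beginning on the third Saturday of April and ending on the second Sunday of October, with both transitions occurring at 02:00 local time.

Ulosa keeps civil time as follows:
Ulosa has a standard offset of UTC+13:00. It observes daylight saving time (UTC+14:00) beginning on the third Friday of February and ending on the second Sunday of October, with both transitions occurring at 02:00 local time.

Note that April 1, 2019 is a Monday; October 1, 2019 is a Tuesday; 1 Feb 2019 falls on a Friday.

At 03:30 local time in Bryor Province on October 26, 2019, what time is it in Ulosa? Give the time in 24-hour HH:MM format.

08:00

1 April 2019 is a Monday, so the first Saturday is April 6 and the third is April 20.
1 October 2019 is a Tuesday, so the first Sunday is October 6 and the second is October 13.
October 26, 2019 is outside the daylight-saving period (20 April – 13 October), so Bryor Province is on standard time, UTC+08:30.
03:30 Bryor Province − 8h30m = 19:00 UTC (rolling into the previous day, 25 October 2019).
1 February 2019 is a Friday, so the first Friday is February 1 and the third is February 15.
1 October 2019 is a Tuesday, so the first Sunday is October 6 and the second is October 13.
At the standard offset (UTC+13:00), 19:00 UTC + 13h = 08:00 Ulosa standard time (rolling into the next day, 26 October 2019).
The standard-time date in Ulosa, October 26, 2019, does not fall between 15 February and 13 October, so daylight saving is not in effect and Ulosa is at UTC+13:00.
19:00 UTC + 13h = 08:00 Ulosa (rolling into the next day, 26 October 2019).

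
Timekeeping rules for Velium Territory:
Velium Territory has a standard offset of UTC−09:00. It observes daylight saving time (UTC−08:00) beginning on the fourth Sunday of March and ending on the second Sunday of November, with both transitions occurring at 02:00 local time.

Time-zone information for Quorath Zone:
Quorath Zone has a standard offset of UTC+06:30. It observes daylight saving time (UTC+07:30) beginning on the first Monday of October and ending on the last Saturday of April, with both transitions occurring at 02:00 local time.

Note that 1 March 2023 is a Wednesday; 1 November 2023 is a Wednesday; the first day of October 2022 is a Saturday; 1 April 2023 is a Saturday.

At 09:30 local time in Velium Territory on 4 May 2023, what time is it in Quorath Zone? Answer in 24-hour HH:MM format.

00:00

1 March 2023 is a Wednesday, so the first Sunday is March 5 and the fourth is March 26.
1 November 2023 is a Wednesday, so the first Sunday is November 5 and the second is November 12.
4 May 2023 falls between 26 March and 12 November, so daylight saving is in effect and Velium Territory is at UTC−08:00.
09:30 Velium Territory + 8h = 17:30 UTC.
1 October 2022 is a Saturday, so the first Monday is October 3.
1 April 2023 is a Saturday, so Saturdays fall on 1, 8, 15, 22, 29; the last is April 29.
At the standard offset (UTC+06:30), 17:30 UTC + 6h30m = 00:00 Quorath Zone standard time (rolling into the next day, 5 May 2023).
The standard-time date in Quorath Zone, 5 May 2023, is outside the daylight-saving period (3 October 2022 – 29 April 2023), so Quorath Zone is on standard time, UTC+06:30.
17:30 UTC + 6h30m = 00:00 Quorath Zone (rolling into the next day, 5 May 2023).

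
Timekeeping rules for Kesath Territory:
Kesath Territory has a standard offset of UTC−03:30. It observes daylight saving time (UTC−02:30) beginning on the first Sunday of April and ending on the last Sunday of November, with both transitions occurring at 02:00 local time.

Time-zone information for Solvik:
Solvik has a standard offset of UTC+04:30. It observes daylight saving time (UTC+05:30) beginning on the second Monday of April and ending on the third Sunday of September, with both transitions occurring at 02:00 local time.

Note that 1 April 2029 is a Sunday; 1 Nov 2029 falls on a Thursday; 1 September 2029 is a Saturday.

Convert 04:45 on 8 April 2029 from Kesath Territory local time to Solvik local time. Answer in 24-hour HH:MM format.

11:45

1 April 2029 is a Sunday, so the first Sunday is April 1.
1 November 2029 is a Thursday, so Sundays fall on 4, 11, 18, 25; the last is November 25.
8 April 2029 falls between 1 April and 25 November, so daylight saving is in effect and Kesath Territory is at UTC−02:30.
04:45 Kesath Territory + 2h30m = 07:15 UTC.
1 April 2029 is a Sunday, so the first Monday is April 2 and the second is April 9.
1 September 2029 is a Saturday, so the first Sunday is September 2 and the third is September 16.
At the standard offset (UTC+04:30), 07:15 UTC + 4h30m = 11:45 Solvik standard time.
The standard-time date in Solvik, 8 April 2029, does not fall between 9 April and 16 September, so daylight saving is not in effect and Solvik is at UTC+04:30.
07:15 UTC + 4h30m = 11:45 Solvik.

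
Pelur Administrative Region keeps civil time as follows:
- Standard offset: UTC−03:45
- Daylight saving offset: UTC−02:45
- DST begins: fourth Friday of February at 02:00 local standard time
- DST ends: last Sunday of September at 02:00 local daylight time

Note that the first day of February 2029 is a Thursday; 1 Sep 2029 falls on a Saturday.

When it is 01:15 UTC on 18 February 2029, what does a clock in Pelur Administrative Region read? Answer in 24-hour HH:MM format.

21:30

1 February 2029 is a Thursday, so the first Friday is February 2 and the fourth is February 23.
1 September 2029 is a Saturday, so Sundays fall on 2, 9, 16, 23, 30; the last is September 30.
At the standard offset (UTC−03:45), 01:15 UTC − 3h45m = 21:30 Pelur Administrative Region standard time (rolling into the previous day, 17 February 2029).
The standard-time date in Pelur Administrative Region, 17 February 2029, does not fall between 23 February and 30 September, so daylight saving is not in effect and Pelur Administrative Region is at UTC−03:45.
01:15 UTC − 3h45m = 21:30 local (rolling into the previous day, 17 February 2029).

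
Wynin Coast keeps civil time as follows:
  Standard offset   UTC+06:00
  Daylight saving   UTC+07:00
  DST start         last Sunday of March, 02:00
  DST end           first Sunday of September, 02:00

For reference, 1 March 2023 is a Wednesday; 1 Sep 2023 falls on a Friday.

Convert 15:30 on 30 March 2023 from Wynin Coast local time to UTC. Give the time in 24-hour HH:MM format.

1 March 2023 is a Wednesday, so Sundays fall on 5, 12, 19, 26; the last is March 26.
1 September 2023 is a Friday, so the first Sunday is September 3.
Daylight saving runs 26 March – 3 September; 30 March 2023 is inside that window, so Wynin Coast is at UTC+07:00.
15:30 local − 7h = 08:30 UTC.

08:30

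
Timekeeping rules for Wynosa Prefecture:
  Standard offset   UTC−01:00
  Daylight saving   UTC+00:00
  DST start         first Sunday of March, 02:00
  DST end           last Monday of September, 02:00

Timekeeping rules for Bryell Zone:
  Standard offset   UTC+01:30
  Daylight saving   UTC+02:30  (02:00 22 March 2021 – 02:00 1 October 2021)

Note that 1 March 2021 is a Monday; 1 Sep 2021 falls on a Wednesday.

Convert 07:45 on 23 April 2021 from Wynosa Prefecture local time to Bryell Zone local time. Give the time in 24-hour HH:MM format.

10:15

1 March 2021 is a Monday, so the first Sunday is March 7.
1 September 2021 is a Wednesday, so Mondays fall on 6, 13, 20, 27; the last is September 27.
Daylight saving runs 7 March – 27 September; 23 April 2021 is inside that window, so Wynosa Prefecture is at UTC+00:00.
07:45 Wynosa Prefecture − 0h = 07:45 UTC.
At the standard offset (UTC+01:30), 07:45 UTC + 1h30m = 09:15 Bryell Zone standard time.
Daylight saving runs 22 March – 1 October; the standard-time date in Bryell Zone, 23 April 2021, is inside that window, so Bryell Zone is at UTC+02:30.
07:45 UTC + 2h30m = 10:15 Bryell Zone.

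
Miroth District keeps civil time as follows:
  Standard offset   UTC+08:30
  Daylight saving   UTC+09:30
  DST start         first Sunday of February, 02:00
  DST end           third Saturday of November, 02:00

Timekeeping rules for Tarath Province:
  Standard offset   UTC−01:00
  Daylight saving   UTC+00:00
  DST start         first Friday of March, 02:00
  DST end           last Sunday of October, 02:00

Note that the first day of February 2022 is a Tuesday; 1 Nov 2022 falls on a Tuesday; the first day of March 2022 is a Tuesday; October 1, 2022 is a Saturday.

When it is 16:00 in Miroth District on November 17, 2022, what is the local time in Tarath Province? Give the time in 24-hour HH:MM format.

1 February 2022 is a Tuesday, so the first Sunday is February 6.
1 November 2022 is a Tuesday, so the first Saturday is November 5 and the third is November 19.
Daylight saving runs 6 February – 19 November; November 17, 2022 is inside that window, so Miroth District is at UTC+09:30.
16:00 Miroth District − 9h30m = 06:30 UTC.
1 March 2022 is a Tuesday, so the first Friday is March 4.
1 October 2022 is a Saturday, so Sundays fall on 2, 9, 16, 23, 30; the last is October 30.
At the standard offset (UTC−01:00), 06:30 UTC − 1h = 05:30 Tarath Province standard time.
Daylight saving runs 4 March – 30 October; the standard-time date in Tarath Province, November 17, 2022, is outside that window, so Tarath Province is on standard time at UTC−01:00.
06:30 UTC − 1h = 05:30 Tarath Province.

05:30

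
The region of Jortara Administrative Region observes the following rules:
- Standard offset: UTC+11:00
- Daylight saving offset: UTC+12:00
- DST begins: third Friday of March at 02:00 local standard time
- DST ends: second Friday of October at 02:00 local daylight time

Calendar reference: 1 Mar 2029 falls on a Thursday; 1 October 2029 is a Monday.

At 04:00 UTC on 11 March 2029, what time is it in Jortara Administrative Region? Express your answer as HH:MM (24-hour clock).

1 March 2029 is a Thursday, so the first Friday is March 2 and the third is March 16.
1 October 2029 is a Monday, so the first Friday is October 5 and the second is October 12.
At the standard offset (UTC+11:00), 04:00 UTC + 11h = 15:00 Jortara Administrative Region standard time.
Daylight saving runs 16 March – 12 October; the standard-time date in Jortara Administrative Region, 11 March 2029, is outside that window, so Jortara Administrative Region is on standard time at UTC+11:00.
04:00 UTC + 11h = 15:00 local.

15:00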